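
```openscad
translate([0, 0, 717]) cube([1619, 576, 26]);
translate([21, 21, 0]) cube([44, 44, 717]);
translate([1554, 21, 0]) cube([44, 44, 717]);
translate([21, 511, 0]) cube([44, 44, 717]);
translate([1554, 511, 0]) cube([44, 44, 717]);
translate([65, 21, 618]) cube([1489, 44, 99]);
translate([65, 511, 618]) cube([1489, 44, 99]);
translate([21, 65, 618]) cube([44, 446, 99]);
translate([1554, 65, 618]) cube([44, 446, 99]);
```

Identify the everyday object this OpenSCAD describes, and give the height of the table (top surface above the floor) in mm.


A table. The table height is 743 mm.

A 1619×576×26 slab sits at z = 717 on four 44 mm square posts — a table. The top surface is at 717 + 26 = 743 mm.


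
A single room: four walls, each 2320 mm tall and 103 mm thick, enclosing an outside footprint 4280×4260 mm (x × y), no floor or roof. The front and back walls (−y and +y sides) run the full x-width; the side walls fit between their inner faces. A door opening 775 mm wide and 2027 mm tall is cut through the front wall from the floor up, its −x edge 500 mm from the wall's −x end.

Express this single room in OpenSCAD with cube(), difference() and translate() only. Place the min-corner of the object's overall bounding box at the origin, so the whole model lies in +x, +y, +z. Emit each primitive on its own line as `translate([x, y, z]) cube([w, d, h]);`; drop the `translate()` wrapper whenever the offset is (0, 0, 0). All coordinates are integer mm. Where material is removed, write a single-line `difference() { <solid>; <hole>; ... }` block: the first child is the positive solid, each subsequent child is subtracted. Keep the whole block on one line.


difference() { cube([4280, 103, 2320]); translate([500, 0, 0]) cube([775, 103, 2027]); }
translate([0, 4157, 0]) cube([4280, 103, 2320]);
translate([0, 103, 0]) cube([103, 4054, 2320]);
translate([4177, 103, 0]) cube([103, 4054, 2320]);


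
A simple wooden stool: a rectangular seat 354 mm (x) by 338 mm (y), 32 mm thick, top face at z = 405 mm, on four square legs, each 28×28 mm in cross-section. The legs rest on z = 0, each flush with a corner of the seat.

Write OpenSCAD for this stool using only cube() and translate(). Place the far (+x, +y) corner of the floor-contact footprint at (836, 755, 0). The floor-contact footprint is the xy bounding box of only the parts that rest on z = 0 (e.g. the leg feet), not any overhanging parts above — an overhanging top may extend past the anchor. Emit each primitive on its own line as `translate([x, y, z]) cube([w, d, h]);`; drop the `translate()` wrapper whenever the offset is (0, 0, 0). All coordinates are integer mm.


// leg_h = 405 - 32 = 373
translate([482, 417, 373]) cube([354, 338, 32]);
translate([482, 417, 0]) cube([28, 28, 373]);
translate([808, 417, 0]) cube([28, 28, 373]);
translate([482, 727, 0]) cube([28, 28, 373]);
translate([808, 727, 0]) cube([28, 28, 373]);


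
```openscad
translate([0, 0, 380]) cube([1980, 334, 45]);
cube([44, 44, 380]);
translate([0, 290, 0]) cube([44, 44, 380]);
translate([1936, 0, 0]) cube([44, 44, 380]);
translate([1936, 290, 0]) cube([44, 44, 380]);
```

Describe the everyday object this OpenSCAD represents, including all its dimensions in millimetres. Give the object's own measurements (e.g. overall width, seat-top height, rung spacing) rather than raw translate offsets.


A long wooden bench with a 1980 mm (x) × 334 mm (y) seat, 45 mm thick, its top surface 425 mm above the floor. Four 44 mm square legs at the seat corners, flush with the edges, run from z = 0 to the seat underside.


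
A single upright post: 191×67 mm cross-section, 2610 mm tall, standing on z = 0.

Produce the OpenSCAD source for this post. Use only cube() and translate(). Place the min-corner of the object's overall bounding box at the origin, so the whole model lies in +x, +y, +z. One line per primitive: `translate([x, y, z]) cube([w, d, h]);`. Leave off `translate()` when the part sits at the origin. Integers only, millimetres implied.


cube([191, 67, 2610]);


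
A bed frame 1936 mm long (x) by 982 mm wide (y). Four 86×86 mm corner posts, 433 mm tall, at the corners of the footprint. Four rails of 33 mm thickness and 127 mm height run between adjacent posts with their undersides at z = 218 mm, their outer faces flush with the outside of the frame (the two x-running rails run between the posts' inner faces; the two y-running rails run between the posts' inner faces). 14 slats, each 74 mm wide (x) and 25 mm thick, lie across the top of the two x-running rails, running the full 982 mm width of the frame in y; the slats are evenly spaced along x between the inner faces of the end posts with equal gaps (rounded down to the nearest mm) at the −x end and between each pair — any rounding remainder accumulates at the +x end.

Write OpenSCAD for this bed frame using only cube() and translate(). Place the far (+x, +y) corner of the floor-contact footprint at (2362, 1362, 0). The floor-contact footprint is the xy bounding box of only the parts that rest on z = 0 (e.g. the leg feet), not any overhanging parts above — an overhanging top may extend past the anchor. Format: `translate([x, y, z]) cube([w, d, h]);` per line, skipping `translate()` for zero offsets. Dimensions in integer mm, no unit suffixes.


translate([426, 380, 0]) cube([86, 86, 433]);
translate([426, 1276, 0]) cube([86, 86, 433]);
translate([2276, 380, 0]) cube([86, 86, 433]);
translate([2276, 1276, 0]) cube([86, 86, 433]);
translate([512, 380, 218]) cube([1764, 33, 127]);
translate([512, 1329, 218]) cube([1764, 33, 127]);
translate([426, 466, 218]) cube([33, 810, 127]);
translate([2329, 466, 218]) cube([33, 810, 127]);
translate([560, 380, 345]) cube([74, 982, 25]);
translate([682, 380, 345]) cube([74, 982, 25]);
translate([804, 380, 345]) cube([74, 982, 25]);
translate([926, 380, 345]) cube([74, 982, 25]);
translate([1048, 380, 345]) cube([74, 982, 25]);
translate([1170, 380, 345]) cube([74, 982, 25]);
translate([1292, 380, 345]) cube([74, 982, 25]);
translate([1414, 380, 345]) cube([74, 982, 25]);
translate([1536, 380, 345]) cube([74, 982, 25]);
translate([1658, 380, 345]) cube([74, 982, 25]);
translate([1780, 380, 345]) cube([74, 982, 25]);
translate([1902, 380, 345]) cube([74, 982, 25]);
translate([2024, 380, 345]) cube([74, 982, 25]);
translate([2146, 380, 345]) cube([74, 982, 25]);


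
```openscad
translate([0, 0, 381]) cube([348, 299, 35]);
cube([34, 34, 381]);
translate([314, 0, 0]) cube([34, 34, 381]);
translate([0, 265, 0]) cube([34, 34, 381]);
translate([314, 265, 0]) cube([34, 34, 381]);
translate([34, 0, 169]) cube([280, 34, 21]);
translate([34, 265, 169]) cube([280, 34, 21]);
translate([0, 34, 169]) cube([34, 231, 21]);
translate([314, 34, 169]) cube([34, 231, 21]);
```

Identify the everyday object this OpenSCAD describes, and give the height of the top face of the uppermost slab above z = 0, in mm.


A stool. The seat height is 416 mm.

A 348×299×35 slab at z = 381 on four corner posts — a stool. The seat top is 381 + 35 = 416 mm.


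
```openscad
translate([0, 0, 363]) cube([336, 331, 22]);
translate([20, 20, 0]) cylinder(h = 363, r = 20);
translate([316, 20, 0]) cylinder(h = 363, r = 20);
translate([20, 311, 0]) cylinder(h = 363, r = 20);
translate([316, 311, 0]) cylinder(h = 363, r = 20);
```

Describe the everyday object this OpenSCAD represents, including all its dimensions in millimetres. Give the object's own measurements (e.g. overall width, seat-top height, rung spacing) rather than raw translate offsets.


A four-legged stool. The seat is a 336×331×22 mm slab whose top surface is at z = 385 mm; four round legs, each 40 mm in diameter, run from the floor (z = 0) to the underside of the seat, each leg's axis is inset half a diameter from the nearest pair of seat edges (so the leg's bounding box is flush with the corner).


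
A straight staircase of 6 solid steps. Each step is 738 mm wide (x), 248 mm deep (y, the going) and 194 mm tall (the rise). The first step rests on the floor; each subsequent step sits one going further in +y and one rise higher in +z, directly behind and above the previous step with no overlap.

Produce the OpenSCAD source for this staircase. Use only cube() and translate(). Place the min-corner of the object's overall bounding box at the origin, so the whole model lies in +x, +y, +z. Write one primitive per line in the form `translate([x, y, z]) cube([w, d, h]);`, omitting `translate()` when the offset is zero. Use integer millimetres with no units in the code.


cube([738, 248, 194]);
translate([0, 248, 194]) cube([738, 248, 194]);
translate([0, 496, 388]) cube([738, 248, 194]);
translate([0, 744, 582]) cube([738, 248, 194]);
translate([0, 992, 776]) cube([738, 248, 194]);
translate([0, 1240, 970]) cube([738, 248, 194]);


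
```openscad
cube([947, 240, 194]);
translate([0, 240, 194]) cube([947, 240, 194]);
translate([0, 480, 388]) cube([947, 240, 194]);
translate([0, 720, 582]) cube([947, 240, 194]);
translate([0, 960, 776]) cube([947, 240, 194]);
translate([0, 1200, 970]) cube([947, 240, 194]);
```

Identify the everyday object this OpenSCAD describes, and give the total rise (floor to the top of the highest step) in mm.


A staircase. The total rise is 1164 mm.

6 identical blocks, each offset up and back from the previous — a staircase. Each step is 194 mm tall and there are 6 of them, so the total rise is 6 × 194 = 1164 mm.


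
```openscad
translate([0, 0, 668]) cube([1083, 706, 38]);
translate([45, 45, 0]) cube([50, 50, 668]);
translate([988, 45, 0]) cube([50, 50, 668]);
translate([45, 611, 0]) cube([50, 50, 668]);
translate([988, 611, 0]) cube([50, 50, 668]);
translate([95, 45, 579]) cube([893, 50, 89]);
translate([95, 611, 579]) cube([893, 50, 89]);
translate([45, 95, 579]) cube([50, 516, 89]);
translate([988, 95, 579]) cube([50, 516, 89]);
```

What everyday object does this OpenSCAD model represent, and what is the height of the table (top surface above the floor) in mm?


A table. The table height is 706 mm.

A 1083×706×38 slab sits at z = 668 on four 50 mm square posts — a table. The top surface is at 668 + 38 = 706 mm.


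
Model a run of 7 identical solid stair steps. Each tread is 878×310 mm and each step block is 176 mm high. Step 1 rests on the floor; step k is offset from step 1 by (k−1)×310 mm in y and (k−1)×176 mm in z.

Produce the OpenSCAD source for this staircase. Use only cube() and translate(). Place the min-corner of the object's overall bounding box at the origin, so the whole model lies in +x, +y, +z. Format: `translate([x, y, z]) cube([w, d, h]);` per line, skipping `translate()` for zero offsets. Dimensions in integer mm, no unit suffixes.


cube([878, 310, 176]);
translate([0, 310, 176]) cube([878, 310, 176]);
translate([0, 620, 352]) cube([878, 310, 176]);
translate([0, 930, 528]) cube([878, 310, 176]);
translate([0, 1240, 704]) cube([878, 310, 176]);
translate([0, 1550, 880]) cube([878, 310, 176]);
translate([0, 1860, 1056]) cube([878, 310, 176]);


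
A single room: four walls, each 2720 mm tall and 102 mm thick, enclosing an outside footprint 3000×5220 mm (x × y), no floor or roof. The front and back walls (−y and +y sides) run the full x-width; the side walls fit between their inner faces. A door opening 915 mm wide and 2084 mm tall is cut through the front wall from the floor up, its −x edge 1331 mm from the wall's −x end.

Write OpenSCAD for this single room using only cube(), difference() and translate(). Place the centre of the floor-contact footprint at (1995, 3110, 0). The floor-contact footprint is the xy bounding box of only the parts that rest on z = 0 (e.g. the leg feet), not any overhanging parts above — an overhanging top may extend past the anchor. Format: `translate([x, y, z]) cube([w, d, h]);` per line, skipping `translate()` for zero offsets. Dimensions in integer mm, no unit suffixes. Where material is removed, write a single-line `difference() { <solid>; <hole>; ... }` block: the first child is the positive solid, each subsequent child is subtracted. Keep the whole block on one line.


difference() { translate([495, 500, 0]) cube([3000, 102, 2720]); translate([1826, 500, 0]) cube([915, 102, 2084]); }
translate([495, 5618, 0]) cube([3000, 102, 2720]);
translate([495, 602, 0]) cube([102, 5016, 2720]);
translate([3393, 602, 0]) cube([102, 5016, 2720]);


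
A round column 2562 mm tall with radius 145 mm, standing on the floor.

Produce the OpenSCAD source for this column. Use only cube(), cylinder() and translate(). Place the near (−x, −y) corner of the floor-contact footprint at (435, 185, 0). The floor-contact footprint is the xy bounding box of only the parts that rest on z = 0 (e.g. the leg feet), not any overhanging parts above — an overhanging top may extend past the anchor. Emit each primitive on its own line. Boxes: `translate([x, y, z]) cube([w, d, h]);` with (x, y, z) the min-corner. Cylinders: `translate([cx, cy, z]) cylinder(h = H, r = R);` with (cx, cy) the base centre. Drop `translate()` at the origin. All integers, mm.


translate([580, 330, 0]) cylinder(h = 2562, r = 145);


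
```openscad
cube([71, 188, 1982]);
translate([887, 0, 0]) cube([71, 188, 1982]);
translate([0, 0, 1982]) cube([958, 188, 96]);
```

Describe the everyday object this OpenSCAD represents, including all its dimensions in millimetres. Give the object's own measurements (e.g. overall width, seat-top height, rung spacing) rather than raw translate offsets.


A door frame. The clear opening is 816 mm wide and 1982 mm high. Two 71 mm wide jambs, 188 mm deep, stand either side of the opening from the floor to the top of the opening. A 96 mm thick head sits across the top of both jambs, spanning the full outside width of the frame.


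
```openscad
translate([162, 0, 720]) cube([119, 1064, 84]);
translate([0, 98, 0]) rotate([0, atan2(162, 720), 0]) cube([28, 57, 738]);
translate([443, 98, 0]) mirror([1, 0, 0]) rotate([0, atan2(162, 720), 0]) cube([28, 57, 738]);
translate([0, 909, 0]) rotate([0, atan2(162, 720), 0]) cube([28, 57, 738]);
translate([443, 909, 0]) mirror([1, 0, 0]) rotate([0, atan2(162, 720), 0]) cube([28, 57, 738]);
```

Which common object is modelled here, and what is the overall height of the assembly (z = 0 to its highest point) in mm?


A sawhorse. The overall height is 804 mm.

A beam across two mirrored pairs of raked legs — a sawhorse. The beam's underside is at z = 720 (matching the legs' vertical rise in atan2(162, 720)) and the beam is 84 mm tall, so its top is at 720 + 84 = 804 mm. The raked legs top out at the beam's underside, so that is the highest point.


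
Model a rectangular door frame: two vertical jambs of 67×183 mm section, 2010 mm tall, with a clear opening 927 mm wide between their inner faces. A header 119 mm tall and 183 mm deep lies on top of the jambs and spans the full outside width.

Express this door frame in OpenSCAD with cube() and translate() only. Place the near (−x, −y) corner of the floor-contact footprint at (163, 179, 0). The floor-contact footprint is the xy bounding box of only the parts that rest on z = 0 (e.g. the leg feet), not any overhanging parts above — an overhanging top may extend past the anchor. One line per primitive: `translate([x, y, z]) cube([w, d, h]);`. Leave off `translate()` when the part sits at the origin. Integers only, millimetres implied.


translate([163, 179, 0]) cube([67, 183, 2010]);
translate([1157, 179, 0]) cube([67, 183, 2010]);
translate([163, 179, 2010]) cube([1061, 183, 119]);


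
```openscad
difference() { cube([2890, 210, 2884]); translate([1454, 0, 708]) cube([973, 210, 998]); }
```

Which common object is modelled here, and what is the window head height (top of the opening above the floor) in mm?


A wall with a window opening. The window head height is 1706 mm.

A wall with a rectangular opening subtracted — a window. Sill at z = 708, opening 998 mm tall, so the head is at 708 + 998 = 1706 mm.


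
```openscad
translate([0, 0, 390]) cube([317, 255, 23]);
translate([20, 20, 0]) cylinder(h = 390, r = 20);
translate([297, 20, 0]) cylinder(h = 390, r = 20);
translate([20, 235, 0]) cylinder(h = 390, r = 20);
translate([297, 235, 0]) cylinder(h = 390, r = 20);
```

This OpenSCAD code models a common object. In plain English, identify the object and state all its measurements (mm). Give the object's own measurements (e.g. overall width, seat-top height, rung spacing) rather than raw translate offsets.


A simple wooden stool: a rectangular seat 317 mm (x) by 255 mm (y), 23 mm thick, top face at z = 413 mm, on four round legs, each 40 mm in diameter. The legs rest on z = 0, each leg's axis is inset half a diameter from the nearest pair of seat edges (so the leg's bounding box is flush with the corner).


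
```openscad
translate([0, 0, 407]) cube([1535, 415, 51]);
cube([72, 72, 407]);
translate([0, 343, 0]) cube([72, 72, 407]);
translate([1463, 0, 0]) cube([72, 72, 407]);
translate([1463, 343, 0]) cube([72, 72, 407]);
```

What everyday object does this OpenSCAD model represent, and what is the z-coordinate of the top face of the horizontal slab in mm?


A bench. The seat-top height is 458 mm.

A long slab on four corner posts — a bench. The slab sits at z = 407 with thickness 51, so the top is 407 + 51 = 458 mm.


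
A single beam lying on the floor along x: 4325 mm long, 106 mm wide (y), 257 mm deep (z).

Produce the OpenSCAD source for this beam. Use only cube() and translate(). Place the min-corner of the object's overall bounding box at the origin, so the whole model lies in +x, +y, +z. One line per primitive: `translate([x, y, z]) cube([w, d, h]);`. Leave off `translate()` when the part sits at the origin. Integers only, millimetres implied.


cube([4325, 106, 257]);


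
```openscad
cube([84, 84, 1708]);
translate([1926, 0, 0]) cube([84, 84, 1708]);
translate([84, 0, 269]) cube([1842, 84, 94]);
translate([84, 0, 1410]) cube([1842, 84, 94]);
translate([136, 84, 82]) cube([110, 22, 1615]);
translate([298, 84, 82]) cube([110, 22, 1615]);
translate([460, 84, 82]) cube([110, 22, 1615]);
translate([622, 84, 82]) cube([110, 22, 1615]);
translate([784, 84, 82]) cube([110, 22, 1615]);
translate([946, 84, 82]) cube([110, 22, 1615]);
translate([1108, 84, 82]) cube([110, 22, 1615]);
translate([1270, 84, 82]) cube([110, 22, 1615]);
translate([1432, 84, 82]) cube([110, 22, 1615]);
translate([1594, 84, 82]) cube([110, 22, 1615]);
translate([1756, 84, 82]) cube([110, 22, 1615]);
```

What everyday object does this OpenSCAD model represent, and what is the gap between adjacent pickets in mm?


A fence section. The picket gap is 52 mm.

Two posts, two rails, 11 pickets — a fence section. Span 1842 mm holds 11 pickets of 110 mm with 12 equal gaps: ⌊(1842 − 11·110) / 12⌋ = 52 mm.


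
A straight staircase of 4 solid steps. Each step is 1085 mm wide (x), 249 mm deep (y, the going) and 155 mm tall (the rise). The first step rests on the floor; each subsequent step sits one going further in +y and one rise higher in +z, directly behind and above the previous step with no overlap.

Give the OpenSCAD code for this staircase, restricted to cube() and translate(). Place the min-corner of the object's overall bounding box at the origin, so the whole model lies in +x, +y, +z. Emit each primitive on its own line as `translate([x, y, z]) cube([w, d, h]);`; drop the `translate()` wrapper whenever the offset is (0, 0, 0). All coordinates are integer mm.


cube([1085, 249, 155]);
translate([0, 249, 155]) cube([1085, 249, 155]);
translate([0, 498, 310]) cube([1085, 249, 155]);
translate([0, 747, 465]) cube([1085, 249, 155]);


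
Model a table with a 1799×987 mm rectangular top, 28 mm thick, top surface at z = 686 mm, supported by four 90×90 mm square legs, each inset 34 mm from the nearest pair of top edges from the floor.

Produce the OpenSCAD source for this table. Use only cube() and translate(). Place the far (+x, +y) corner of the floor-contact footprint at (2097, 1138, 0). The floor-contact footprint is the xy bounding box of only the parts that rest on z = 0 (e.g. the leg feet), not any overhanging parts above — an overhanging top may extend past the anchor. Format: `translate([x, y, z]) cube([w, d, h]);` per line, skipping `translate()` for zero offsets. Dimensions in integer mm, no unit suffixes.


translate([332, 185, 658]) cube([1799, 987, 28]);
translate([366, 219, 0]) cube([90, 90, 658]);
translate([2007, 219, 0]) cube([90, 90, 658]);
translate([366, 1048, 0]) cube([90, 90, 658]);
translate([2007, 1048, 0]) cube([90, 90, 658]);


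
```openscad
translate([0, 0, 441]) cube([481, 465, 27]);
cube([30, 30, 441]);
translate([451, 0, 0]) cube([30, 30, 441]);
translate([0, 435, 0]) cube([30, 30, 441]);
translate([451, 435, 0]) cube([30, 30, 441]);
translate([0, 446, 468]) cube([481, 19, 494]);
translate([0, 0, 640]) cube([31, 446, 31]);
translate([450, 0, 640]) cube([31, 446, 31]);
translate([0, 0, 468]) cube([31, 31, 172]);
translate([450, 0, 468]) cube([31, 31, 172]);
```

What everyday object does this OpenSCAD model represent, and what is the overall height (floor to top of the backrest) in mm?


A chair. The overall height is 962 mm.

A slab on four corner posts with a tall panel at the back — a chair. The seat slab sits at z = 441 with thickness 27, and the 494 mm backrest starts at the seat top, so the overall height is 441 + 27 + 494 = 962 mm.


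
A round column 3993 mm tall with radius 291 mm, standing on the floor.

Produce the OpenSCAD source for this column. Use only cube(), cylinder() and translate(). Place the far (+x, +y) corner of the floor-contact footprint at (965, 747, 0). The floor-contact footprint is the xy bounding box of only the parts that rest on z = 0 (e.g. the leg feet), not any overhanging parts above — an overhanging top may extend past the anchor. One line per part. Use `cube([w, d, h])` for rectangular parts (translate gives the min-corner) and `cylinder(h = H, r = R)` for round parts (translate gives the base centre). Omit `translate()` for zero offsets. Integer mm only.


translate([674, 456, 0]) cylinder(h = 3993, r = 291);


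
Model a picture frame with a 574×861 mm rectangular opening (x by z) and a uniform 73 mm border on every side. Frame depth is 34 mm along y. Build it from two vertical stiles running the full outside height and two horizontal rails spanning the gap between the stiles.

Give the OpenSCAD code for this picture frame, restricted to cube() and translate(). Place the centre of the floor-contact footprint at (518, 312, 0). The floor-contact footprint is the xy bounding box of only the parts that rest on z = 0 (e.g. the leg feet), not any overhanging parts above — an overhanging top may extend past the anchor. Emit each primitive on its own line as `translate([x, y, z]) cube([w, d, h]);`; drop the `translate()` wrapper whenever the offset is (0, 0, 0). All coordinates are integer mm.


translate([158, 295, 0]) cube([73, 34, 1007]);
translate([805, 295, 0]) cube([73, 34, 1007]);
translate([231, 295, 0]) cube([574, 34, 73]);
translate([231, 295, 934]) cube([574, 34, 73]);


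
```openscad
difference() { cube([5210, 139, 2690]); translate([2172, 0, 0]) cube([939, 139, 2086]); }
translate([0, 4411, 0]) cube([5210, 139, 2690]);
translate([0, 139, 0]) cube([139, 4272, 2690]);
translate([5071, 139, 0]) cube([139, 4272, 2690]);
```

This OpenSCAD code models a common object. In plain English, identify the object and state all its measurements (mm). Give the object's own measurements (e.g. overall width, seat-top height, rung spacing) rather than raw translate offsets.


A single room: four walls, each 2690 mm tall and 139 mm thick, enclosing an outside footprint 5210×4550 mm (x × y), no floor or roof. The front and back walls (−y and +y sides) run the full x-width; the side walls fit between their inner faces. A door opening 939 mm wide and 2086 mm tall is cut through the front wall from the floor up, its −x edge 2172 mm from the wall's −x end.


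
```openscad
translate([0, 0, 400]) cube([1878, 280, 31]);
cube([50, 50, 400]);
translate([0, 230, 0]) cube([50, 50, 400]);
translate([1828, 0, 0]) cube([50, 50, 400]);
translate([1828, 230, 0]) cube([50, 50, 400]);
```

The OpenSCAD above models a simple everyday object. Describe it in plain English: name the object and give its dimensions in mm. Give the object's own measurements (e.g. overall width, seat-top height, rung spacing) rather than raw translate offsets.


A bench: a 1878×280 mm seat slab, 31 mm thick, top at z = 431 mm, on four 50×50 mm square legs flush with the seat corners and standing on z = 0.


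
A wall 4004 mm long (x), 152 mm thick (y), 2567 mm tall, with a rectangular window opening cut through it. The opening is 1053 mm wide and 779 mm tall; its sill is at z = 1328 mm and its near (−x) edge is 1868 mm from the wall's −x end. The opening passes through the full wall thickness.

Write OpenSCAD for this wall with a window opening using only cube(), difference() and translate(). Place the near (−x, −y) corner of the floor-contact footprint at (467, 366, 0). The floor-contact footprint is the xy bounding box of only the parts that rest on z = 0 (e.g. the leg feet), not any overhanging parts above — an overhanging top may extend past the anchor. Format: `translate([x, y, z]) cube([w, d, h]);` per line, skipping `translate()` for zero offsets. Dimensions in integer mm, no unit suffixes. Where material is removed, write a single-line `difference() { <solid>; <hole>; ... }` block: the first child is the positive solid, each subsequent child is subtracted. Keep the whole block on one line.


difference() { translate([467, 366, 0]) cube([4004, 152, 2567]); translate([2335, 366, 1328]) cube([1053, 152, 779]); }


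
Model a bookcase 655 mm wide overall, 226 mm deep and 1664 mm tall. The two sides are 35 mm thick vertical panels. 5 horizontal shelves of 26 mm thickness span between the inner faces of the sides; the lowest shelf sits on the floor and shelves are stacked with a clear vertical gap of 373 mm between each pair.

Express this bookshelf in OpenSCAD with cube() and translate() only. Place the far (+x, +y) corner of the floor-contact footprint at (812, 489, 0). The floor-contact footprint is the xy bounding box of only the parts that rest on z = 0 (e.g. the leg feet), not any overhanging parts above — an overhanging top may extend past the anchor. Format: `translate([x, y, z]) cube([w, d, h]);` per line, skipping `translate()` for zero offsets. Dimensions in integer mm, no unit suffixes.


translate([157, 263, 0]) cube([35, 226, 1664]);
translate([777, 263, 0]) cube([35, 226, 1664]);
translate([192, 263, 0]) cube([585, 226, 26]);
translate([192, 263, 399]) cube([585, 226, 26]);
translate([192, 263, 798]) cube([585, 226, 26]);
translate([192, 263, 1197]) cube([585, 226, 26]);
translate([192, 263, 1596]) cube([585, 226, 26]);


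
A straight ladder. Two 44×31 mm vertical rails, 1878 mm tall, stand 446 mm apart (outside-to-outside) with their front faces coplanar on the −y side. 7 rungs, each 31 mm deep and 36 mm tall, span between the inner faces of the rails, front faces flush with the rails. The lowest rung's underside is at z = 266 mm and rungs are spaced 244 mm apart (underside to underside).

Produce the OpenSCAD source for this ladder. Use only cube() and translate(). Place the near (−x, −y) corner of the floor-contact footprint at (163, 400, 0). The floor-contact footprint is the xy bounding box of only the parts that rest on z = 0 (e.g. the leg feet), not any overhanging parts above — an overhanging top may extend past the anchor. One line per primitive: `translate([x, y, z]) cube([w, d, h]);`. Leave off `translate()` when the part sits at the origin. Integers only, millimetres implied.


translate([163, 400, 0]) cube([44, 31, 1878]);
translate([565, 400, 0]) cube([44, 31, 1878]);
translate([207, 400, 266]) cube([358, 31, 36]);
translate([207, 400, 510]) cube([358, 31, 36]);
translate([207, 400, 754]) cube([358, 31, 36]);
translate([207, 400, 998]) cube([358, 31, 36]);
translate([207, 400, 1242]) cube([358, 31, 36]);
translate([207, 400, 1486]) cube([358, 31, 36]);
translate([207, 400, 1730]) cube([358, 31, 36]);


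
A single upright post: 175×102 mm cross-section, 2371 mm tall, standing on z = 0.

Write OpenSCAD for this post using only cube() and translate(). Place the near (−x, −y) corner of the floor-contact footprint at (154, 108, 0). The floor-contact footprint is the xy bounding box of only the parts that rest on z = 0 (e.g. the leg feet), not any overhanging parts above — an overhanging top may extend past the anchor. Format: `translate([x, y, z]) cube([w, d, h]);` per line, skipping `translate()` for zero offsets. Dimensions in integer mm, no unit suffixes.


translate([154, 108, 0]) cube([175, 102, 2371]);


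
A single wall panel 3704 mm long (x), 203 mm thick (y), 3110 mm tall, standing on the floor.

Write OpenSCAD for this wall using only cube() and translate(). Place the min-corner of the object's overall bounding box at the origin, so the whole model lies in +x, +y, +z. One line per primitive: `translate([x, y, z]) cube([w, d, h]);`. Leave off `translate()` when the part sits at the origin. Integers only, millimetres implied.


cube([3704, 203, 3110]);


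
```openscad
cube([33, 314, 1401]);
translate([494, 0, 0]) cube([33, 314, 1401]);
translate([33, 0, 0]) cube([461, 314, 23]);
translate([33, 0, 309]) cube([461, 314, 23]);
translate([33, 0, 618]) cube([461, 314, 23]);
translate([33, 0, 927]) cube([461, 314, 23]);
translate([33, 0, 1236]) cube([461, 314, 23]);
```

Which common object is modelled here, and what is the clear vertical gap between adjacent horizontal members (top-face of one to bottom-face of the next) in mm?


A bookshelf. The clear shelf gap is 286 mm.

Two tall side panels with 5 horizontal boards between them — a bookshelf. The first two shelf undersides are at z = 0 and z = 309; with shelf thickness 23, the clear gap is 309 − 0 − 23 = 286 mm.


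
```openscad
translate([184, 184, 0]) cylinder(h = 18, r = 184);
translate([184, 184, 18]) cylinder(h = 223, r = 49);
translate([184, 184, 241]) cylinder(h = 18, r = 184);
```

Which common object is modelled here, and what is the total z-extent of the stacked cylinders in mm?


A spool. The overall height is 259 mm.

Three coaxial cylinders, large–small–large — a spool. Two 18 mm flanges and a 223 mm core give 18 + 223 + 18 = 259 mm.


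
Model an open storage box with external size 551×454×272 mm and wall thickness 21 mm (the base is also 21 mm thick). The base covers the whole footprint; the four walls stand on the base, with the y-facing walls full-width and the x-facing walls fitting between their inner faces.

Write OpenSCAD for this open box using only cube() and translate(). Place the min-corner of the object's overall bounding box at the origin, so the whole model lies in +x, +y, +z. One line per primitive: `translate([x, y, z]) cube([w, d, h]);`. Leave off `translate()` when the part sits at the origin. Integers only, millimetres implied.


cube([551, 454, 21]);
translate([0, 0, 21]) cube([551, 21, 251]);
translate([0, 433, 21]) cube([551, 21, 251]);
translate([0, 21, 21]) cube([21, 412, 251]);
translate([530, 21, 21]) cube([21, 412, 251]);


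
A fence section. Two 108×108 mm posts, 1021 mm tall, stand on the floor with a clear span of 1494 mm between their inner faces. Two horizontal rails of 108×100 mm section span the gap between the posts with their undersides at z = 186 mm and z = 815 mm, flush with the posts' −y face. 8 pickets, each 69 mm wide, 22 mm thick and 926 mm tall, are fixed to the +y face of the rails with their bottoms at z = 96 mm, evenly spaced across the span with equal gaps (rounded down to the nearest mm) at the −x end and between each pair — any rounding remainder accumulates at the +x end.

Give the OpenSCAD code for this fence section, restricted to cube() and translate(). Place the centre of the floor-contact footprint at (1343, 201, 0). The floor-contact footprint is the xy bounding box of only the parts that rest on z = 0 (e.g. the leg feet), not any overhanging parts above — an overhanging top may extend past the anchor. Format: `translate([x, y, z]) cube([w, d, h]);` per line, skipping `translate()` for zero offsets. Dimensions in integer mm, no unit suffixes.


translate([488, 147, 0]) cube([108, 108, 1021]);
translate([2090, 147, 0]) cube([108, 108, 1021]);
translate([596, 147, 186]) cube([1494, 108, 100]);
translate([596, 147, 815]) cube([1494, 108, 100]);
translate([700, 255, 96]) cube([69, 22, 926]);
translate([873, 255, 96]) cube([69, 22, 926]);
translate([1046, 255, 96]) cube([69, 22, 926]);
translate([1219, 255, 96]) cube([69, 22, 926]);
translate([1392, 255, 96]) cube([69, 22, 926]);
translate([1565, 255, 96]) cube([69, 22, 926]);
translate([1738, 255, 96]) cube([69, 22, 926]);
translate([1911, 255, 96]) cube([69, 22, 926]);


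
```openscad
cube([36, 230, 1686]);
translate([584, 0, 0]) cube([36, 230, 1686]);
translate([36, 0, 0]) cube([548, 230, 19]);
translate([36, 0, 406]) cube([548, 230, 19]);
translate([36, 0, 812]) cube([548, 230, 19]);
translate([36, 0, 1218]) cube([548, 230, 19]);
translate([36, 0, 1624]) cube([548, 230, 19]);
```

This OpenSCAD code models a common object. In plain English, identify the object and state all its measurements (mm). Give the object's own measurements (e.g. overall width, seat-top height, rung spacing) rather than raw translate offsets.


An open bookshelf. Two side panels, each 36 mm thick, 230 mm deep and 1686 mm tall, stand 620 mm apart (outside-to-outside). Between them sit 5 shelves, each 19 mm thick and 230 mm deep, spanning the full gap between the sides. The bottom shelf rests on the floor (its underside at z = 0) and the clear gap between one shelf's top and the next shelf's underside is 387 mm.


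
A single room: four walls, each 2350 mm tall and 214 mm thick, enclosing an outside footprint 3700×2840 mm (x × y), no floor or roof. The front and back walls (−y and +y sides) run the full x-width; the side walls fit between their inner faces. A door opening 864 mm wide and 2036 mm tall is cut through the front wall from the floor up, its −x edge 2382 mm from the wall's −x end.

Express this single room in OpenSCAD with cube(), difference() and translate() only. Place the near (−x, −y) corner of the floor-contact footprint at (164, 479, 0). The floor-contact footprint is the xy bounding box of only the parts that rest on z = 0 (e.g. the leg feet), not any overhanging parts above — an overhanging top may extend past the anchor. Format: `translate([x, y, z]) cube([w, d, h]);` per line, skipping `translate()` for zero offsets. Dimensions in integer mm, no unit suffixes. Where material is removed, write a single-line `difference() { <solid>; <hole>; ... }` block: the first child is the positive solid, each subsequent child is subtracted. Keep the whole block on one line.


difference() { translate([164, 479, 0]) cube([3700, 214, 2350]); translate([2546, 479, 0]) cube([864, 214, 2036]); }
translate([164, 3105, 0]) cube([3700, 214, 2350]);
translate([164, 693, 0]) cube([214, 2412, 2350]);
translate([3650, 693, 0]) cube([214, 2412, 2350]);


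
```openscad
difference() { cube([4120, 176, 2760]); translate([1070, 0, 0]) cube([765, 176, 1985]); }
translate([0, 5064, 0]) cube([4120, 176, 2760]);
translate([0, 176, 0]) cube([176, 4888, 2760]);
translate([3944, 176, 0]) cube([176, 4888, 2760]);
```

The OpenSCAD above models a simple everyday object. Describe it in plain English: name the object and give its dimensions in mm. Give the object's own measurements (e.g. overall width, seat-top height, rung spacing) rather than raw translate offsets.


A single room: four walls, each 2760 mm tall and 176 mm thick, enclosing an outside footprint 4120×5240 mm (x × y), no floor or roof. The front and back walls (−y and +y sides) run the full x-width; the side walls fit between their inner faces. A door opening 765 mm wide and 1985 mm tall is cut through the front wall from the floor up, its −x edge 1070 mm from the wall's −x end.


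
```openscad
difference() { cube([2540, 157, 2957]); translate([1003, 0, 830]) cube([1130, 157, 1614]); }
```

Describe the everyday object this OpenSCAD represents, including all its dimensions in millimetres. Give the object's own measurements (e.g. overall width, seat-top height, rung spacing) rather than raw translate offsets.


A wall 2540 mm long (x), 157 mm thick (y), 2957 mm tall, with a rectangular window opening cut through it. The opening is 1130 mm wide and 1614 mm tall; its sill is at z = 830 mm and its near (−x) edge is 1003 mm from the wall's −x end. The opening passes through the full wall thickness.


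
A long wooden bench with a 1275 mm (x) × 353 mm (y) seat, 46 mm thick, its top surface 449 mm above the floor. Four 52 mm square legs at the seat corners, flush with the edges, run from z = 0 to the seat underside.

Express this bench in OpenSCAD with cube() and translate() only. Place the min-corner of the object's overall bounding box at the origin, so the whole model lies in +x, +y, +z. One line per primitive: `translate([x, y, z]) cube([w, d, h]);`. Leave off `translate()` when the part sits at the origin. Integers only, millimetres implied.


translate([0, 0, 403]) cube([1275, 353, 46]);
cube([52, 52, 403]);
translate([0, 301, 0]) cube([52, 52, 403]);
translate([1223, 0, 0]) cube([52, 52, 403]);
translate([1223, 301, 0]) cube([52, 52, 403]);


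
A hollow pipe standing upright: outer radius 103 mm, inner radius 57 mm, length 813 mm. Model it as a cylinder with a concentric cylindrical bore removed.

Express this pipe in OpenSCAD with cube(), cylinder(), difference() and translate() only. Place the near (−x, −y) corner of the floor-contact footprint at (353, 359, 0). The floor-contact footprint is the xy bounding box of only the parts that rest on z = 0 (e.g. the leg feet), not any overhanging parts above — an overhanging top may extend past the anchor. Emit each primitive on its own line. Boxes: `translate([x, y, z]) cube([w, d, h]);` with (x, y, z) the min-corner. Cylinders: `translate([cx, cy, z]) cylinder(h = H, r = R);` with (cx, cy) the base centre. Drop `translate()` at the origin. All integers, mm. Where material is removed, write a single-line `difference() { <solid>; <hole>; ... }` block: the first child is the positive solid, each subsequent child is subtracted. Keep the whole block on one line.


difference() { translate([456, 462, 0]) cylinder(h = 813, r = 103); translate([456, 462, 0]) cylinder(h = 813, r = 57); }


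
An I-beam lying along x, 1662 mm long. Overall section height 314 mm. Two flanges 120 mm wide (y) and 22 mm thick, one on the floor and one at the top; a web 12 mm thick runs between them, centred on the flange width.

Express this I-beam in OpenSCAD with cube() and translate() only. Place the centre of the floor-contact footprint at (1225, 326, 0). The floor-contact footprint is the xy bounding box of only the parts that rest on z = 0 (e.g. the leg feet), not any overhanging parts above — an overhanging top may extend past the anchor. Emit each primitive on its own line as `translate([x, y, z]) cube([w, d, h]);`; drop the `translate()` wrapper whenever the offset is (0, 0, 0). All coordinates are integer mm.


translate([394, 266, 0]) cube([1662, 120, 22]);
translate([394, 320, 22]) cube([1662, 12, 270]);
translate([394, 266, 292]) cube([1662, 120, 22]);


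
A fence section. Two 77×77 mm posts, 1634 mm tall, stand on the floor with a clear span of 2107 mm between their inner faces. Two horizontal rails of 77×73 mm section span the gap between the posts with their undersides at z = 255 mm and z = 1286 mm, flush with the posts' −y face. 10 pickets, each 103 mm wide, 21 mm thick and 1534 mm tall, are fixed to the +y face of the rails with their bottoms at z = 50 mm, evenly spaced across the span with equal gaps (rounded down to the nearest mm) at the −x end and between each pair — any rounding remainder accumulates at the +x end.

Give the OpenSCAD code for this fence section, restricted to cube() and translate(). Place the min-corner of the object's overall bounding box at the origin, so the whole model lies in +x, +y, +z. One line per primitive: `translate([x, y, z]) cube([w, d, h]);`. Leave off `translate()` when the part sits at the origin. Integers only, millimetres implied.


cube([77, 77, 1634]);
translate([2184, 0, 0]) cube([77, 77, 1634]);
translate([77, 0, 255]) cube([2107, 77, 73]);
translate([77, 0, 1286]) cube([2107, 77, 73]);
translate([174, 77, 50]) cube([103, 21, 1534]);
translate([374, 77, 50]) cube([103, 21, 1534]);
translate([574, 77, 50]) cube([103, 21, 1534]);
translate([774, 77, 50]) cube([103, 21, 1534]);
translate([974, 77, 50]) cube([103, 21, 1534]);
translate([1174, 77, 50]) cube([103, 21, 1534]);
translate([1374, 77, 50]) cube([103, 21, 1534]);
translate([1574, 77, 50]) cube([103, 21, 1534]);
translate([1774, 77, 50]) cube([103, 21, 1534]);
translate([1974, 77, 50]) cube([103, 21, 1534]);
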